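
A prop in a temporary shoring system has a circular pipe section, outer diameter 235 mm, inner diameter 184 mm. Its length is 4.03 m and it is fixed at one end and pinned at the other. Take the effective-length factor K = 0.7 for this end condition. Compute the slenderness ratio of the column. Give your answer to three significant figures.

d_o = 235 mm, d_i = 184 mm
I = π(d_o⁴ − d_i⁴)/64 = π(235⁴ − 184.0⁴)/64 = 9.344×10^7 mm⁴
A = 1.678×10^4 mm²;  r_min = √(I/A) = √(9.344×10^7/1.678×10^4) = 74.62 mm
L_e = K·L = 0.7 × 4.03 m = 2.821 m = 2821.0 mm
λ = L_e / r_min = 2821.0 / 74.62 = 37.8

λ ≈ 37.8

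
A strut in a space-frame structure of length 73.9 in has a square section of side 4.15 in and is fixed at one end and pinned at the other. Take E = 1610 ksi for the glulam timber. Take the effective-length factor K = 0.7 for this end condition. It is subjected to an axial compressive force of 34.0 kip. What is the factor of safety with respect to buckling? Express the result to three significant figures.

n ≈ 4.32

I = a⁴/12 = 4.15⁴/12 = 24.72 in⁴
Effective length L_e = K·L = 0.7 × 73.9 = 51.73 in
P_cr = π²EI / L_e² = π² × 1610×10³ × 24.72 / 51.73² = 1.468×10^5 lb
Factor of safety n = P_cr / P = 146.77 / 34.0 = 4.32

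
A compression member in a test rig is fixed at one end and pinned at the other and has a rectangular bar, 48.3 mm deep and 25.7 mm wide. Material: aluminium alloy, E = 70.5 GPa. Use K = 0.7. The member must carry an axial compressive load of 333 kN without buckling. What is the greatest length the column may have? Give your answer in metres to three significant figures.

L_max ≈ 0.540 m

Buckling occurs about the weak axis: I_min = h·b³/12 with b = 25.7 mm (the shorter side).
I_min = 48.3×25.7³/12 = 6.832×10^4 mm⁴
I = 6.832×10^-8 m⁴
At the buckling limit P_cr = P = 3.330×10^5 N
From P_cr = π²EI/(K·L)²:  L = (1/K)·√(π²EI/P_cr) = (1/0.7)·√(π²×7.05×10^10×6.832×10^-8/3.330×10^5)
L = 0.540 m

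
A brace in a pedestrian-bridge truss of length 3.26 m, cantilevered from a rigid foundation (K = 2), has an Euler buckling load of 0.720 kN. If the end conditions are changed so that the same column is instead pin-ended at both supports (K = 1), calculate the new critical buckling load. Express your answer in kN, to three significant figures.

P_cr ≈ 2.88 kN

P_cr ∝ 1/K², so P_cr,new = P_cr,old × (K_old/K_new)² = 0.720 × (2/1)²
= 0.720 × 4.000 = 2.88 kN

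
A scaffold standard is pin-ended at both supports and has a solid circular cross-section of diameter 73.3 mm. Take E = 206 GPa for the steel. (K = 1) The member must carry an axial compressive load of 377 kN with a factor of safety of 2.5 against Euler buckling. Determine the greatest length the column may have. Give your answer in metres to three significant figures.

I = πd⁴/64 = π×73.3⁴/64 = 1.417×10^6 mm⁴
I = 1.417×10^-6 m⁴
Required critical load P_cr = n·P = 2.5 × 377 = 942.5 kN = 9.425×10^5 N
From P_cr = π²EI/(K·L)²:  L = (1/K)·√(π²EI/P_cr) = (1/1)·√(π²×2.06×10^11×1.417×10^-6/9.425×10^5)
L = 1.75 m

L_max ≈ 1.75 m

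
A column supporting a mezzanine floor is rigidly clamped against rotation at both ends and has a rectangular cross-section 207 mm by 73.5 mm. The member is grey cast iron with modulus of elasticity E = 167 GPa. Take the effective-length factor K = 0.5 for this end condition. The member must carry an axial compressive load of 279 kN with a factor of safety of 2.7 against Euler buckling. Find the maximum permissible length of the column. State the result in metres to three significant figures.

L_max ≈ 7.74 m

Buckling occurs about the weak axis: I_min = h·b³/12 with b = 73.5 mm (the shorter side).
I_min = 207×73.5³/12 = 6.849×10^6 mm⁴
I = 6.849×10^-6 m⁴
Required critical load P_cr = n·P = 2.7 × 279 = 753.3 kN = 7.533×10^5 N
From P_cr = π²EI/(K·L)²:  L = (1/K)·√(π²EI/P_cr) = (1/0.5)·√(π²×1.67×10^11×6.849×10^-6/7.533×10^5)
L = 7.74 m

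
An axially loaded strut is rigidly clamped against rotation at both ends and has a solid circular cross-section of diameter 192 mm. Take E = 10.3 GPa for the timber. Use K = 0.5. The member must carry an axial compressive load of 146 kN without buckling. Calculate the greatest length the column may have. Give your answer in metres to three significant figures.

L_max ≈ 13.6 m

I = πd⁴/64 = π×192⁴/64 = 6.671×10^7 mm⁴
I = 6.671×10^-5 m⁴
At the buckling limit P_cr = P = 1.460×10^5 N
From P_cr = π²EI/(K·L)²:  L = (1/K)·√(π²EI/P_cr) = (1/0.5)·√(π²×1.03×10^10×6.671×10^-5/1.460×10^5)
L = 13.6 m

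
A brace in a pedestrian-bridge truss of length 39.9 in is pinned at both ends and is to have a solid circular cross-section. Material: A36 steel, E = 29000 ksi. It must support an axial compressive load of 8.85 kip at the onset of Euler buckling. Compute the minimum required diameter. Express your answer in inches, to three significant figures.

d ≈ 1.00 in

L_e = K·L = 1 × 39.9 = 39.90 in
Required I = P_cr·L_e²/(π²E) = 8.850×10^3 × 39.90² / (π² × 2.90×10^7) = 4.923×10^-2 in⁴
Solid circle: I = πd⁴/64  ⇒  d = (64I/π)^(1/4) = (64×4.923×10^-2/π)^(1/4) = 1.00 in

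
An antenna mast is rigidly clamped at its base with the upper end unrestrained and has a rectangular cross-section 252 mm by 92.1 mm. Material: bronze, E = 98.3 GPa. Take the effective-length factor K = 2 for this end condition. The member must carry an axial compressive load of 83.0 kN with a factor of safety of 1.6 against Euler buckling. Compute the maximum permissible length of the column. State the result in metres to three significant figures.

L_max ≈ 5.47 m

Buckling occurs about the weak axis: I_min = h·b³/12 with b = 92.1 mm (the shorter side).
I_min = 252×92.1³/12 = 1.641×10^7 mm⁴
I = 1.641×10^-5 m⁴
Required critical load P_cr = n·P = 1.6 × 83.0 = 132.8 kN = 1.328×10^5 N
From P_cr = π²EI/(K·L)²:  L = (1/K)·√(π²EI/P_cr) = (1/2)·√(π²×9.83×10^10×1.641×10^-5/1.328×10^5)
L = 5.47 m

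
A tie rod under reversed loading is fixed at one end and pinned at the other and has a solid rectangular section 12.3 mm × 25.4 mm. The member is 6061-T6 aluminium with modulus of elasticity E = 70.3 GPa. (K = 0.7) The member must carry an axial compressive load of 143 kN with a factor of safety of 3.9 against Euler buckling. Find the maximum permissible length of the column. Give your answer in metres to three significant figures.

L_max ≈ 0.100 m

Buckling occurs about the weak axis: I_min = h·b³/12 with b = 12.3 mm (the shorter side).
I_min = 25.4×12.3³/12 = 3.939×10^3 mm⁴
I = 3.939×10^-9 m⁴
Required critical load P_cr = n·P = 3.9 × 143 = 557.7 kN = 5.577×10^5 N
From P_cr = π²EI/(K·L)²:  L = (1/K)·√(π²EI/P_cr) = (1/0.7)·√(π²×7.03×10^10×3.939×10^-9/5.577×10^5)
L = 0.100 m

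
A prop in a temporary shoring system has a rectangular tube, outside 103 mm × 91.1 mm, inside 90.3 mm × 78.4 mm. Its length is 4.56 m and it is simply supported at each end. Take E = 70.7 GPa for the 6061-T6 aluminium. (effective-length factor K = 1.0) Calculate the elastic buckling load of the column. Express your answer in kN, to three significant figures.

P_cr ≈ 96.1 kN

Weak-axis I_min = (h_o·b_o³ − h_i·b_i³)/12 with b_o = 91.1, b_i = 78.40 mm (shorter outer/inner sides).
I_min = (103×91.1³ − 90.30×78.40³)/12 = 2.863×10^6 mm⁴
I = 2.863×10^6 mm⁴ = 2.863×10^-6 m⁴
Effective length L_e = K·L = 1 × 4.56 = 4.560 m
P_cr = π²EI / L_e² = π² × 70.7×10⁹ × 2.863×10^-6 / 4.560² = 9.608×10^4 N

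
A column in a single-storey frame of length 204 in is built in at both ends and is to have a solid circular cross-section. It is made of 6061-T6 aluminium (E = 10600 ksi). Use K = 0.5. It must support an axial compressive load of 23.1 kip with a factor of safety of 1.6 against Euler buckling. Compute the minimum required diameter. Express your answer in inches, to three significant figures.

Required P_cr = n·P = 1.6 × 23.1 = 36.96 kip
L_e = K·L = 0.5 × 204 = 102.0 in
Required I = P_cr·L_e²/(π²E) = 3.696×10^4 × 102.0² / (π² × 1.06×10^7) = 3.676 in⁴
Solid circle: I = πd⁴/64  ⇒  d = (64I/π)^(1/4) = (64×3.676/π)^(1/4) = 2.94 in

d ≈ 2.94 in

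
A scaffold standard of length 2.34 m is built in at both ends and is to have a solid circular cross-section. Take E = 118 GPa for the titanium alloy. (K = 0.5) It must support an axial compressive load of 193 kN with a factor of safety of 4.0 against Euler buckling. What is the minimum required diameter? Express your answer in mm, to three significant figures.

d ≈ 65.6 mm

Required P_cr = n·P = 4.0 × 193 = 772.0 kN
L_e = K·L = 0.5 × 2.34 = 1.170 m
Required I = P_cr·L_e²/(π²E) = 7.720×10^5 × 1.170² / (π² × 1.18×10^11) = 9.074×10^-7 m⁴
I_req = 9.074×10^5 mm⁴
Solid circle: I = πd⁴/64  ⇒  d = (64I/π)^(1/4) = (64×9.074×10^5/π)^(1/4) = 65.6 mm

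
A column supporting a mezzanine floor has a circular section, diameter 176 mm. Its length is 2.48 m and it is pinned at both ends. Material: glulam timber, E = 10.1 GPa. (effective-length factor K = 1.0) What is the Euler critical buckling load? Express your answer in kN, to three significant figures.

P_cr ≈ 763 kN

I = πd⁴/64 = π×176⁴/64 = 4.710×10^7 mm⁴
I = 4.710×10^7 mm⁴ = 4.710×10^-5 m⁴
Effective length L_e = K·L = 1 × 2.48 = 2.480 m
P_cr = π²EI / L_e² = π² × 10.1×10⁹ × 4.710×10^-5 / 2.480² = 7.634×10^5 N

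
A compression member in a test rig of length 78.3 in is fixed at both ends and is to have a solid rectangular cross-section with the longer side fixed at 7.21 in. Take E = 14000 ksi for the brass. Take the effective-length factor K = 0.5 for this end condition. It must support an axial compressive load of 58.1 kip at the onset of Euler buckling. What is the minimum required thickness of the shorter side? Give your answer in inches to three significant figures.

L_e = K·L = 0.5 × 78.3 = 39.15 in
Required I = P_cr·L_e²/(π²E) = 5.810×10^4 × 39.15² / (π² × 1.40×10^7) = 0.6445 in⁴
Rectangle, weak axis: I_min = h·b³/12 with h = 7.21 in fixed  ⇒  b = (12I/h)^(1/3) = 1.02 in

b ≈ 1.02 in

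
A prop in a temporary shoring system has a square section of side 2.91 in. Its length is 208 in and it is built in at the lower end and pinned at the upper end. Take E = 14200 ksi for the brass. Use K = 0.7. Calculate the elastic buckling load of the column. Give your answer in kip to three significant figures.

P_cr ≈ 39.5 kip

I = a⁴/12 = 2.91⁴/12 = 5.976 in⁴
Effective length L_e = K·L = 0.7 × 208 = 145.6 in
P_cr = π²EI / L_e² = π² × 14200×10³ × 5.976 / 145.6² = 3.951×10^4 lb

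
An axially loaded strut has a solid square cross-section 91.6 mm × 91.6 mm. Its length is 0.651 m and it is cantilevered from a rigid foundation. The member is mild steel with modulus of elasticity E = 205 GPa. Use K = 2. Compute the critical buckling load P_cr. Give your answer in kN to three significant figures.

I = a⁴/12 = 91.6⁴/12 = 5.867×10^6 mm⁴
I = 5.867×10^6 mm⁴ = 5.867×10^-6 m⁴
Effective length L_e = K·L = 2 × 0.651 = 1.302 m
P_cr = π²EI / L_e² = π² × 205×10⁹ × 5.867×10^-6 / 1.302² = 7.002×10^6 N

P_cr ≈ 7000 kN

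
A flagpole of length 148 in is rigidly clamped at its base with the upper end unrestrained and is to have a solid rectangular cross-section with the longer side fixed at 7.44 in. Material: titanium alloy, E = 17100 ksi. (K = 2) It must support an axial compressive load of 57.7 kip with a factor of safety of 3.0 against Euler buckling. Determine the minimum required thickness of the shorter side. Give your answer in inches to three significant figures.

b ≈ 5.25 in

Required P_cr = n·P = 3.0 × 57.7 = 173.1 kip
L_e = K·L = 2 × 148 = 296.0 in
Required I = P_cr·L_e²/(π²E) = 1.731×10^5 × 296.0² / (π² × 1.71×10^7) = 89.86 in⁴
Rectangle, weak axis: I_min = h·b³/12 with h = 7.44 in fixed  ⇒  b = (12I/h)^(1/3) = 5.25 in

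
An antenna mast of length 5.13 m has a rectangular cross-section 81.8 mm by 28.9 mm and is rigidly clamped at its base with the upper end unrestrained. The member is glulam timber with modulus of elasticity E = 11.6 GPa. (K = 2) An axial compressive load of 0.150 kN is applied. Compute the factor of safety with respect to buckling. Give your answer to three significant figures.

Buckling occurs about the weak axis: I_min = h·b³/12 with b = 28.9 mm (the shorter side).
I_min = 81.8×28.9³/12 = 1.645×10^5 mm⁴
I = 1.645×10^5 mm⁴ = 1.645×10^-7 m⁴
Effective length L_e = K·L = 2 × 5.13 = 10.26 m
P_cr = π²EI / L_e² = π² × 11.6×10⁹ × 1.645×10^-7 / 10.26² = 178.9 N
Factor of safety n = P_cr / P = 0.17895 / 0.150 = 1.19

n ≈ 1.19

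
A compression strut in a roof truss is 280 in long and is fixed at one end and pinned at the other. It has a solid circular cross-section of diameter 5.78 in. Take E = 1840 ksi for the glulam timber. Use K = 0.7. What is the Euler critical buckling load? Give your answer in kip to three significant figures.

P_cr ≈ 25.9 kip

I = πd⁴/64 = π×5.78⁴/64 = 54.79 in⁴
Effective length L_e = K·L = 0.7 × 280 = 196.0 in
P_cr = π²EI / L_e² = π² × 1840×10³ × 54.79 / 196.0² = 2.590×10^4 lb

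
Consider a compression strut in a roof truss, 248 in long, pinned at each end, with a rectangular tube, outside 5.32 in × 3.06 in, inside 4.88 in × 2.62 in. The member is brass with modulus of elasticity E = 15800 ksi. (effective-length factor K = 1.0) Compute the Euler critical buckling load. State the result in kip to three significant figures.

Weak-axis I_min = (h_o·b_o³ − h_i·b_i³)/12 with b_o = 3.06, b_i = 2.620 in (shorter outer/inner sides).
I_min = (5.32×3.06³ − 4.880×2.620³)/12 = 5.389 in⁴
Effective length L_e = K·L = 1 × 248 = 248.0 in
P_cr = π²EI / L_e² = π² × 15800×10³ × 5.389 / 248.0² = 1.366×10^4 lb

P_cr ≈ 13.7 kip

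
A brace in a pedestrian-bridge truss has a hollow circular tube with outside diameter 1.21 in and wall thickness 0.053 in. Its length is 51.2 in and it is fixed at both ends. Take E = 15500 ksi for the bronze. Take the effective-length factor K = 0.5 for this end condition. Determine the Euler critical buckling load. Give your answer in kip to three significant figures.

P_cr ≈ 7.54 kip

Inner diameter d_i = 1.21 − 2×0.053 = 1.104 in
I = π(d_o⁴ − d_i⁴)/64 = π(1.21⁴ − 1.104⁴)/64 = 3.230×10^-2 in⁴
Effective length L_e = K·L = 0.5 × 51.2 = 25.60 in
P_cr = π²EI / L_e² = π² × 15500×10³ × 3.230×10^-2 / 25.60² = 7.540×10^3 lb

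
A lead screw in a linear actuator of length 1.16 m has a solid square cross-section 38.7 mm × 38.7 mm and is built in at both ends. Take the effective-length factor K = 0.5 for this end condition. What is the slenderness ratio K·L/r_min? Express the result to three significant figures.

λ ≈ 51.9

I = a⁴/12 = 38.7⁴/12 = 1.869×10^5 mm⁴
A = 1.498×10^3 mm²;  r_min = √(I/A) = √(1.869×10^5/1.498×10^3) = 11.17 mm
L_e = K·L = 0.5 × 1.16 m = 0.5800 m = 580.00 mm
λ = L_e / r_min = 580.00 / 11.17 = 51.9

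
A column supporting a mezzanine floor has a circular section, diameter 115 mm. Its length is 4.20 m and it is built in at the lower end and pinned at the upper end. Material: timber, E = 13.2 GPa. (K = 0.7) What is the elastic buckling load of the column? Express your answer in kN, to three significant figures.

P_cr ≈ 129 kN

I = πd⁴/64 = π×115⁴/64 = 8.585×10^6 mm⁴
I = 8.585×10^6 mm⁴ = 8.585×10^-6 m⁴
Effective length L_e = K·L = 0.7 × 4.20 = 2.940 m
P_cr = π²EI / L_e² = π² × 13.2×10⁹ × 8.585×10^-6 / 2.940² = 1.294×10^5 N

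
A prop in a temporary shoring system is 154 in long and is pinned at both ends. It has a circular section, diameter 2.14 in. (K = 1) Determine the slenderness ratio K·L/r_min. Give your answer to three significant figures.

I = πd⁴/64 = π×2.14⁴/64 = 1.029 in⁴
A = 3.597 in²;  r_min = √(I/A) = √(1.029/3.597) = 0.5350 in
L_e = K·L = 1 × 154 = 154.0 in
λ = L_e / r_min = 154.00 / 0.5350 = 288

λ ≈ 288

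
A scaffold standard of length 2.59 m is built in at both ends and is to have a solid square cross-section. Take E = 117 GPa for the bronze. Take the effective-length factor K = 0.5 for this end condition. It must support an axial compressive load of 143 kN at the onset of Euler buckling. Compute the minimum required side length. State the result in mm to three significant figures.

a ≈ 39.7 mm

L_e = K·L = 0.5 × 2.59 = 1.295 m
Required I = P_cr·L_e²/(π²E) = 1.430×10^5 × 1.295² / (π² × 1.17×10^11) = 2.077×10^-7 m⁴
I_req = 2.077×10^5 mm⁴
Solid square: I = a⁴/12  ⇒  a = (12I)^(1/4) = (12×2.077×10^5)^(1/4) = 39.7 mm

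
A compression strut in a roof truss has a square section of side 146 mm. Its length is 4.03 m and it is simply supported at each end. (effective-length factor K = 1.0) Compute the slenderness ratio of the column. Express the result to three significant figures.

λ ≈ 95.6

For a square r = a/√12 = 146/√12 = 42.15 mm
L_e = K·L = 1 × 4.03 m = 4.030 m = 4030.0 mm
λ = L_e / r_min = 4030.0 / 42.15 = 95.6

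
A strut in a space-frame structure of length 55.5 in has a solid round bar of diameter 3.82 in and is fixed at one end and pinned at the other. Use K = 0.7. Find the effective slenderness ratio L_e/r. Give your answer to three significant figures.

I = πd⁴/64 = π×3.82⁴/64 = 10.45 in⁴
A = 11.46 in²;  r_min = √(I/A) = √(10.45/11.46) = 0.9550 in
L_e = K·L = 0.7 × 55.5 = 38.85 in
λ = L_e / r_min = 38.850 / 0.9550 = 40.7

λ ≈ 40.7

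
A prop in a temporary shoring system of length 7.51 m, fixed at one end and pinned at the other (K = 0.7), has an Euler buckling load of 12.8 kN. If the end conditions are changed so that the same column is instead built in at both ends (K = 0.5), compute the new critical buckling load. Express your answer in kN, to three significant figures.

P_cr ∝ 1/K², so P_cr,new = P_cr,old × (K_old/K_new)² = 12.8 × (0.7/0.5)²
= 12.8 × 1.960 = 25.1 kN

P_cr ≈ 25.1 kN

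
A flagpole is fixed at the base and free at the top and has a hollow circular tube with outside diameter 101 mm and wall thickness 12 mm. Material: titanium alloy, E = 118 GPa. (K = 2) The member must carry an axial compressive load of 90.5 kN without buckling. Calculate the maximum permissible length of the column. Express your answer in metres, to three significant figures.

Inner diameter d_i = 101 − 2×12 = 77.00 mm
I = π(d_o⁴ − d_i⁴)/64 = π(101⁴ − 77.00⁴)/64 = 3.382×10^6 mm⁴
I = 3.382×10^-6 m⁴
At the buckling limit P_cr = P = 9.050×10^4 N
From P_cr = π²EI/(K·L)²:  L = (1/K)·√(π²EI/P_cr) = (1/2)·√(π²×1.18×10^11×3.382×10^-6/9.050×10^4)
L = 3.30 m

L_max ≈ 3.30 m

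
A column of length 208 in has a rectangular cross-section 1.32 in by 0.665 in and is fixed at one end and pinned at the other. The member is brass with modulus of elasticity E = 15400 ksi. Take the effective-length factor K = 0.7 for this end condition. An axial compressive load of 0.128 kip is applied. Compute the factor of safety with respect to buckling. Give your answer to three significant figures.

n ≈ 1.81

Buckling occurs about the weak axis: I_min = h·b³/12 with b = 0.665 in (the shorter side).
I_min = 1.32×0.665³/12 = 3.235×10^-2 in⁴
Effective length L_e = K·L = 0.7 × 208 = 145.6 in
P_cr = π²EI / L_e² = π² × 15400×10³ × 3.235×10^-2 / 145.6² = 231.9 lb
Factor of safety n = P_cr / P = 0.23193 / 0.128 = 1.81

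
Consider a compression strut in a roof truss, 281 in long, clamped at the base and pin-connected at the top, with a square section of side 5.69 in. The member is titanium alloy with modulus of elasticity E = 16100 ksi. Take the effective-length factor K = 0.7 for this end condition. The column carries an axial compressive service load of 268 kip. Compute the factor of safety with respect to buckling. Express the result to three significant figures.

I = a⁴/12 = 5.69⁴/12 = 87.35 in⁴
Effective length L_e = K·L = 0.7 × 281 = 196.7 in
P_cr = π²EI / L_e² = π² × 16100×10³ × 87.35 / 196.7² = 3.587×10^5 lb
Factor of safety n = P_cr / P = 358.74 / 268 = 1.34

n ≈ 1.34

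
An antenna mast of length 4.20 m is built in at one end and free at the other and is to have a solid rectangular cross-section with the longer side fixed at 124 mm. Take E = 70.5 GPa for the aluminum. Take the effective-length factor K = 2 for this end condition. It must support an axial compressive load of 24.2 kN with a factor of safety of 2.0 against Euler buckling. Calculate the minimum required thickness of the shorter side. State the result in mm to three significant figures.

b ≈ 78.0 mm

Required P_cr = n·P = 2.0 × 24.2 = 48.40 kN
L_e = K·L = 2 × 4.20 = 8.400 m
Required I = P_cr·L_e²/(π²E) = 4.840×10^4 × 8.400² / (π² × 7.05×10^10) = 4.908×10^-6 m⁴
I_req = 4.908×10^6 mm⁴
Rectangle, weak axis: I_min = h·b³/12 with h = 124 mm fixed  ⇒  b = (12I/h)^(1/3) = 78.0 mm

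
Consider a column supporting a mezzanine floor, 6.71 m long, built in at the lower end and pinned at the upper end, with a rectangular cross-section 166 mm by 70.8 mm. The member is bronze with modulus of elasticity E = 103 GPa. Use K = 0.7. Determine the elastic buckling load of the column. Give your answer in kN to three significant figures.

Buckling occurs about the weak axis: I_min = h·b³/12 with b = 70.8 mm (the shorter side).
I_min = 166×70.8³/12 = 4.909×10^6 mm⁴
I = 4.909×10^6 mm⁴ = 4.909×10^-6 m⁴
Effective length L_e = K·L = 0.7 × 6.71 = 4.697 m
P_cr = π²EI / L_e² = π² × 103×10⁹ × 4.909×10^-6 / 4.697² = 2.262×10^5 N

P_cr ≈ 226 kN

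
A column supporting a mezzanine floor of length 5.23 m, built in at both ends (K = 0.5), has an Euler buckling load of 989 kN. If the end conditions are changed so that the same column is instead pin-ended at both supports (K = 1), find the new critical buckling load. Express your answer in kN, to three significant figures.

P_cr ∝ 1/K², so P_cr,new = P_cr,old × (K_old/K_new)² = 989 × (0.5/1)²
= 989 × 0.2500 = 247 kN

P_cr ≈ 247 kN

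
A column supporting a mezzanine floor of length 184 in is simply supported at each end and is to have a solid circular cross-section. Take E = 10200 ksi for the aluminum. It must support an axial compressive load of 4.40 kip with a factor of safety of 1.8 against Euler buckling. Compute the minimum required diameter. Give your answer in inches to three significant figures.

d ≈ 2.71 in

Required P_cr = n·P = 1.8 × 4.40 = 7.920 kip
L_e = K·L = 1 × 184 = 184.0 in
Required I = P_cr·L_e²/(π²E) = 7.920×10^3 × 184.0² / (π² × 1.02×10^7) = 2.664 in⁴
Solid circle: I = πd⁴/64  ⇒  d = (64I/π)^(1/4) = (64×2.664/π)^(1/4) = 2.71 in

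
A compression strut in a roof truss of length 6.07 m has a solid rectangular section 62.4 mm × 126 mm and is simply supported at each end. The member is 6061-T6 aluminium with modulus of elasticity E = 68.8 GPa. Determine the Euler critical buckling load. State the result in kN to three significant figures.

Buckling occurs about the weak axis: I_min = h·b³/12 with b = 62.4 mm (the shorter side).
I_min = 126×62.4³/12 = 2.551×10^6 mm⁴
I = 2.551×10^6 mm⁴ = 2.551×10^-6 m⁴
Effective length L_e = K·L = 1 × 6.07 = 6.070 m
P_cr = π²EI / L_e² = π² × 68.8×10⁹ × 2.551×10^-6 / 6.070² = 4.702×10^4 N

P_cr ≈ 47.0 kN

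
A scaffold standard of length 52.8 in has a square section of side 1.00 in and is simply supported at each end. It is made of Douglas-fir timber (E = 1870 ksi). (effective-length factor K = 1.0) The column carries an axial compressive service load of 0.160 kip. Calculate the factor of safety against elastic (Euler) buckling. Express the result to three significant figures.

n ≈ 3.45

I = a⁴/12 = 1.00⁴/12 = 8.333×10^-2 in⁴
Effective length L_e = K·L = 1 × 52.8 = 52.80 in
P_cr = π²EI / L_e² = π² × 1870×10³ × 8.333×10^-2 / 52.80² = 551.7 lb
Factor of safety n = P_cr / P = 0.55169 / 0.160 = 3.45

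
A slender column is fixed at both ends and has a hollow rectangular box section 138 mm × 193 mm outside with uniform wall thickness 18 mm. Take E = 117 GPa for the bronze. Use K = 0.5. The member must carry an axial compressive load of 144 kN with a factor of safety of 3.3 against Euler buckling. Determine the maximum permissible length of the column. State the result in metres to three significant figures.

Inner dimensions: h_i = 193 − 2×18 = 157.0 mm, b_i = 138 − 2×18 = 102.0 mm
Weak-axis I_min = (h_o·b_o³ − h_i·b_i³)/12 with b_o = 138, b_i = 102.0 mm (shorter outer/inner sides).
I_min = (193×138³ − 157.0×102.0³)/12 = 2.838×10^7 mm⁴
I = 2.838×10^-5 m⁴
Required critical load P_cr = n·P = 3.3 × 144 = 475.2 kN = 4.752×10^5 N
From P_cr = π²EI/(K·L)²:  L = (1/K)·√(π²EI/P_cr) = (1/0.5)·√(π²×1.17×10^11×2.838×10^-5/4.752×10^5)
L = 16.6 m

L_max ≈ 16.6 m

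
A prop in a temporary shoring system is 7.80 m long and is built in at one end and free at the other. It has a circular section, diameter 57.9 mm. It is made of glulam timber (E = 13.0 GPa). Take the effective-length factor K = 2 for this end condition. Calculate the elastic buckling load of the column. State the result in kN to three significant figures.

P_cr ≈ 0.291 kN

I = πd⁴/64 = π×57.9⁴/64 = 5.517×10^5 mm⁴
I = 5.517×10^5 mm⁴ = 5.517×10^-7 m⁴
Effective length L_e = K·L = 2 × 7.80 = 15.60 m
P_cr = π²EI / L_e² = π² × 13.0×10⁹ × 5.517×10^-7 / 15.60² = 290.9 N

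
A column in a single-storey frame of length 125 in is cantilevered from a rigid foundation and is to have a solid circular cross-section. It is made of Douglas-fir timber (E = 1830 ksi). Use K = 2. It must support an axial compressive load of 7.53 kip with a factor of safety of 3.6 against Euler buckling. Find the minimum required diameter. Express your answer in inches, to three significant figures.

Required P_cr = n·P = 3.6 × 7.53 = 27.11 kip
L_e = K·L = 2 × 125 = 250.0 in
Required I = P_cr·L_e²/(π²E) = 2.711×10^4 × 250.0² / (π² × 1.83×10^6) = 93.81 in⁴
Solid circle: I = πd⁴/64  ⇒  d = (64I/π)^(1/4) = (64×93.81/π)^(1/4) = 6.61 in

d ≈ 6.61 in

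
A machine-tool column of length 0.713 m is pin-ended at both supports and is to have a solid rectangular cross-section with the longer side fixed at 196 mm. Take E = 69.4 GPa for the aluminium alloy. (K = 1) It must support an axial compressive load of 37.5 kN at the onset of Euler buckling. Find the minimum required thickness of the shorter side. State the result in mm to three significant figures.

L_e = K·L = 1 × 0.713 = 0.7130 m
Required I = P_cr·L_e²/(π²E) = 3.750×10^4 × 0.7130² / (π² × 6.94×10^10) = 2.783×10^-8 m⁴
I_req = 2.783×10^4 mm⁴
Rectangle, weak axis: I_min = h·b³/12 with h = 196 mm fixed  ⇒  b = (12I/h)^(1/3) = 11.9 mm

b ≈ 11.9 mm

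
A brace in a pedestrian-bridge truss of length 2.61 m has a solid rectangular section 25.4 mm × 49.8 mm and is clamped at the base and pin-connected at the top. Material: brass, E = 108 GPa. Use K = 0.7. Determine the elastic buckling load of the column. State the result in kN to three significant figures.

Buckling occurs about the weak axis: I_min = h·b³/12 with b = 25.4 mm (the shorter side).
I_min = 49.8×25.4³/12 = 6.801×10^4 mm⁴
I = 6.801×10^4 mm⁴ = 6.801×10^-8 m⁴
Effective length L_e = K·L = 0.7 × 2.61 = 1.827 m
P_cr = π²EI / L_e² = π² × 108×10⁹ × 6.801×10^-8 / 1.827² = 2.172×10^4 N

P_cr ≈ 21.7 kN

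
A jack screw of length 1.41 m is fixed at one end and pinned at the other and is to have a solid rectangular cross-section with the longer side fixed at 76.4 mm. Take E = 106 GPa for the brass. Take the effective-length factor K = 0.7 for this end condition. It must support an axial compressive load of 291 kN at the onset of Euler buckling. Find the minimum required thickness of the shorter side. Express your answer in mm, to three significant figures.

b ≈ 34.9 mm

L_e = K·L = 0.7 × 1.41 = 0.9870 m
Required I = P_cr·L_e²/(π²E) = 2.910×10^5 × 0.9870² / (π² × 1.06×10^11) = 2.710×10^-7 m⁴
I_req = 2.710×10^5 mm⁴
Rectangle, weak axis: I_min = h·b³/12 with h = 76.4 mm fixed  ⇒  b = (12I/h)^(1/3) = 34.9 mm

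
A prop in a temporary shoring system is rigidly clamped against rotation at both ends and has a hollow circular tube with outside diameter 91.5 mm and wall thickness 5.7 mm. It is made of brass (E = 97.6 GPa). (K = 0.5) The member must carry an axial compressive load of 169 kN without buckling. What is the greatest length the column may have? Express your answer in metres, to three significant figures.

L_max ≈ 5.69 m

Inner diameter d_i = 91.5 − 2×5.7 = 80.10 mm
I = π(d_o⁴ − d_i⁴)/64 = π(91.5⁴ − 80.10⁴)/64 = 1.420×10^6 mm⁴
I = 1.420×10^-6 m⁴
At the buckling limit P_cr = P = 1.690×10^5 N
From P_cr = π²EI/(K·L)²:  L = (1/K)·√(π²EI/P_cr) = (1/0.5)·√(π²×9.76×10^10×1.420×10^-6/1.690×10^5)
L = 5.69 m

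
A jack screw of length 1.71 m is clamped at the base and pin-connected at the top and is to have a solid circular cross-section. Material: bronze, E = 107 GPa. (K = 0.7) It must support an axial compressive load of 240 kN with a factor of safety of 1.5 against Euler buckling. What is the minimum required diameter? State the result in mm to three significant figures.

Required P_cr = n·P = 1.5 × 240 = 360.0 kN
L_e = K·L = 0.7 × 1.71 = 1.197 m
Required I = P_cr·L_e²/(π²E) = 3.600×10^5 × 1.197² / (π² × 1.07×10^11) = 4.884×10^-7 m⁴
I_req = 4.884×10^5 mm⁴
Solid circle: I = πd⁴/64  ⇒  d = (64I/π)^(1/4) = (64×4.884×10^5/π)^(1/4) = 56.2 mm

d ≈ 56.2 mm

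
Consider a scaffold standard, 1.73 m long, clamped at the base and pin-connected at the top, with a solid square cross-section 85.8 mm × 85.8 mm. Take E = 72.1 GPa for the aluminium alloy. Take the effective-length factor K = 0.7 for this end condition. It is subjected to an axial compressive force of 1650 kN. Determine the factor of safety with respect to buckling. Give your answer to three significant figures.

I = a⁴/12 = 85.8⁴/12 = 4.516×10^6 mm⁴
I = 4.516×10^6 mm⁴ = 4.516×10^-6 m⁴
Effective length L_e = K·L = 0.7 × 1.73 = 1.211 m
P_cr = π²EI / L_e² = π² × 72.1×10⁹ × 4.516×10^-6 / 1.211² = 2.191×10^6 N
Factor of safety n = P_cr / P = 2191.4 / 1650 = 1.33

n ≈ 1.33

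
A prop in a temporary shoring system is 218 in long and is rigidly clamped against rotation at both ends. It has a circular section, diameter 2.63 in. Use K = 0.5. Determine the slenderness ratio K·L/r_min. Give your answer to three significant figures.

I = πd⁴/64 = π×2.63⁴/64 = 2.349 in⁴
A = 5.433 in²;  r_min = √(I/A) = √(2.349/5.433) = 0.6575 in
L_e = K·L = 0.5 × 218 = 109.0 in
λ = L_e / r_min = 109.00 / 0.6575 = 166

λ ≈ 166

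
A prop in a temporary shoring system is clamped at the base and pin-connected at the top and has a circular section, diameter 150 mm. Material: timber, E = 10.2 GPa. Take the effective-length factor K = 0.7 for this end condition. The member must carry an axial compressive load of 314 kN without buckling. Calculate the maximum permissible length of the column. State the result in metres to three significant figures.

L_max ≈ 4.03 m

I = πd⁴/64 = π×150⁴/64 = 2.485×10^7 mm⁴
I = 2.485×10^-5 m⁴
At the buckling limit P_cr = P = 3.140×10^5 N
From P_cr = π²EI/(K·L)²:  L = (1/K)·√(π²EI/P_cr) = (1/0.7)·√(π²×1.02×10^10×2.485×10^-5/3.140×10^5)
L = 4.03 m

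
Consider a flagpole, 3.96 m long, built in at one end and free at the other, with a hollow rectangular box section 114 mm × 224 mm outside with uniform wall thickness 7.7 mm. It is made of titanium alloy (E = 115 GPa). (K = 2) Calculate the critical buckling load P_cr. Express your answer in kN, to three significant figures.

Inner dimensions: h_i = 224 − 2×7.7 = 208.6 mm, b_i = 114 − 2×7.7 = 98.60 mm
Weak-axis I_min = (h_o·b_o³ − h_i·b_i³)/12 with b_o = 114, b_i = 98.60 mm (shorter outer/inner sides).
I_min = (224×114³ − 208.6×98.60³)/12 = 1.099×10^7 mm⁴
I = 1.099×10^7 mm⁴ = 1.099×10^-5 m⁴
Effective length L_e = K·L = 2 × 3.96 = 7.920 m
P_cr = π²EI / L_e² = π² × 115×10⁹ × 1.099×10^-5 / 7.920² = 1.989×10^5 N

P_cr ≈ 199 kN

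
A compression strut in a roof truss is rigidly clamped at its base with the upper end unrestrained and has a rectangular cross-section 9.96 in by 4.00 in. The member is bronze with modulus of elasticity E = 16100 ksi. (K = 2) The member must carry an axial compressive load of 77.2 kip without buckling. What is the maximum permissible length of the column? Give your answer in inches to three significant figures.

Buckling occurs about the weak axis: I_min = h·b³/12 with b = 4.00 in (the shorter side).
I_min = 9.96×4.00³/12 = 53.12 in⁴
At the buckling limit P_cr = P = 7.720×10^4 lb
From P_cr = π²EI/(K·L)²:  L = (1/K)·√(π²EI/P_cr) = (1/2)·√(π²×1.61×10^7×53.12/7.720×10^4)
L = 165 in

L_max ≈ 165 in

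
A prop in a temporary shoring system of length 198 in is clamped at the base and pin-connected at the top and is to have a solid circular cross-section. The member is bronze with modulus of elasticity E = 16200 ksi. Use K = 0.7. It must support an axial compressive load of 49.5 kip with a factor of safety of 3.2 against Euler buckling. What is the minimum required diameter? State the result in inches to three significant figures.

Required P_cr = n·P = 3.2 × 49.5 = 158.4 kip
L_e = K·L = 0.7 × 198 = 138.6 in
Required I = P_cr·L_e²/(π²E) = 1.584×10^5 × 138.6² / (π² × 1.62×10^7) = 19.03 in⁴
Solid circle: I = πd⁴/64  ⇒  d = (64I/π)^(1/4) = (64×19.03/π)^(1/4) = 4.44 in

d ≈ 4.44 in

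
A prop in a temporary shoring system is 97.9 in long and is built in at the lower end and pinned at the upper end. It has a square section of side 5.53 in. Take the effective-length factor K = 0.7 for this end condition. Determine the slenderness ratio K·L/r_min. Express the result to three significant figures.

I = a⁴/12 = 5.53⁴/12 = 77.93 in⁴
A = 30.58 in²;  r_min = √(I/A) = √(77.93/30.58) = 1.596 in
L_e = K·L = 0.7 × 97.9 = 68.53 in
λ = L_e / r_min = 68.530 / 1.596 = 42.9

λ ≈ 42.9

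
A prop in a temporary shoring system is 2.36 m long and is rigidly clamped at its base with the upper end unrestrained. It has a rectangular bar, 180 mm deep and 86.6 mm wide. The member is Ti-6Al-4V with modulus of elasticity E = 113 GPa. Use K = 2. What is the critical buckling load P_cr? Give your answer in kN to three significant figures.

P_cr ≈ 488 kN

Buckling occurs about the weak axis: I_min = h·b³/12 with b = 86.6 mm (the shorter side).
I_min = 180×86.6³/12 = 9.742×10^6 mm⁴
I = 9.742×10^6 mm⁴ = 9.742×10^-6 m⁴
Effective length L_e = K·L = 2 × 2.36 = 4.720 m
P_cr = π²EI / L_e² = π² × 113×10⁹ × 9.742×10^-6 / 4.720² = 4.877×10^5 N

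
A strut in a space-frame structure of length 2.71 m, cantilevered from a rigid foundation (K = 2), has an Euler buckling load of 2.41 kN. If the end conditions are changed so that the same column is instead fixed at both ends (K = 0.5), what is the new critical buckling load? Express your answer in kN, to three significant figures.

P_cr ≈ 38.6 kN

P_cr ∝ 1/K², so P_cr,new = P_cr,old × (K_old/K_new)² = 2.41 × (2/0.5)²
= 2.41 × 16.00 = 38.6 kN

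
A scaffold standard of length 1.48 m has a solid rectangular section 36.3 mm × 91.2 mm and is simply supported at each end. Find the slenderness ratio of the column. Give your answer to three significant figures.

λ ≈ 141

For a rectangle r_min = b/√12 = 36.3/√12 = 10.48 mm
L_e = K·L = 1 × 1.48 m = 1.480 m = 1480.0 mm
λ = L_e / r_min = 1480.0 / 10.48 = 141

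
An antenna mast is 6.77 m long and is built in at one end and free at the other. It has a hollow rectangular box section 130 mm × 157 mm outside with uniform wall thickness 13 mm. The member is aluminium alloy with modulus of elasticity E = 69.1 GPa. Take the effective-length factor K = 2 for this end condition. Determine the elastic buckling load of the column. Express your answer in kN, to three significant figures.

Inner dimensions: h_i = 157 − 2×13 = 131.0 mm, b_i = 130 − 2×13 = 104.0 mm
Weak-axis I_min = (h_o·b_o³ − h_i·b_i³)/12 with b_o = 130, b_i = 104.0 mm (shorter outer/inner sides).
I_min = (157×130³ − 131.0×104.0³)/12 = 1.646×10^7 mm⁴
I = 1.646×10^7 mm⁴ = 1.646×10^-5 m⁴
Effective length L_e = K·L = 2 × 6.77 = 13.54 m
P_cr = π²EI / L_e² = π² × 69.1×10⁹ × 1.646×10^-5 / 13.54² = 6.125×10^4 N

P_cr ≈ 61.2 kN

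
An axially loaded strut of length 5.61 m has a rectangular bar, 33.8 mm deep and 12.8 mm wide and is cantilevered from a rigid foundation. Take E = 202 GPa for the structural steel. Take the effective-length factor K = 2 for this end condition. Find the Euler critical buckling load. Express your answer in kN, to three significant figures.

Buckling occurs about the weak axis: I_min = h·b³/12 with b = 12.8 mm (the shorter side).
I_min = 33.8×12.8³/12 = 5.907×10^3 mm⁴
I = 5.907×10^3 mm⁴ = 5.907×10^-9 m⁴
Effective length L_e = K·L = 2 × 5.61 = 11.22 m
P_cr = π²EI / L_e² = π² × 202×10⁹ × 5.907×10^-9 / 11.22² = 93.55 N

P_cr ≈ 0.0935 kN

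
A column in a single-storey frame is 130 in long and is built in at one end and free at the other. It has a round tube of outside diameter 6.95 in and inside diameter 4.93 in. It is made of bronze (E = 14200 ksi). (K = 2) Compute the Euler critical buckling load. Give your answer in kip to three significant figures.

P_cr ≈ 177 kip

d_o = 6.95 in, d_i = 4.93 in
I = π(d_o⁴ − d_i⁴)/64 = π(6.95⁴ − 4.930⁴)/64 = 85.53 in⁴
Effective length L_e = K·L = 2 × 130 = 260.0 in
P_cr = π²EI / L_e² = π² × 14200×10³ × 85.53 / 260.0² = 1.773×10^5 lb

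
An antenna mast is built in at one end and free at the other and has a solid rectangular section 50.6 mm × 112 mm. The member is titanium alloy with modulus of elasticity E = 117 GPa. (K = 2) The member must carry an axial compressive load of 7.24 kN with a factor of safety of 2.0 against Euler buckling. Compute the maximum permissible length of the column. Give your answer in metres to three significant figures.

L_max ≈ 4.91 m

Buckling occurs about the weak axis: I_min = h·b³/12 with b = 50.6 mm (the shorter side).
I_min = 112×50.6³/12 = 1.209×10^6 mm⁴
I = 1.209×10^-6 m⁴
Required critical load P_cr = n·P = 2.0 × 7.24 = 14.48 kN = 1.448×10^4 N
From P_cr = π²EI/(K·L)²:  L = (1/K)·√(π²EI/P_cr) = (1/2)·√(π²×1.17×10^11×1.209×10^-6/1.448×10^4)
L = 4.91 m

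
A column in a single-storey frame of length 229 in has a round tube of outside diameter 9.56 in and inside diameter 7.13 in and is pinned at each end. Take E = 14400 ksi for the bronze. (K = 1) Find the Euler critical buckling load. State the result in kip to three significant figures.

d_o = 9.56 in, d_i = 7.13 in
I = π(d_o⁴ − d_i⁴)/64 = π(9.56⁴ − 7.130⁴)/64 = 283.2 in⁴
Effective length L_e = K·L = 1 × 229 = 229.0 in
P_cr = π²EI / L_e² = π² × 14400×10³ × 283.2 / 229.0² = 7.674×10^5 lb

P_cr ≈ 767 kip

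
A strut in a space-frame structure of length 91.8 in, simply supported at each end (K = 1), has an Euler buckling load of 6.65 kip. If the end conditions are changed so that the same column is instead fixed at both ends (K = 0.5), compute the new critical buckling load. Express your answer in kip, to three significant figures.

P_cr ≈ 26.6 kip

P_cr ∝ 1/K², so P_cr,new = P_cr,old × (K_old/K_new)² = 6.65 × (1/0.5)²
= 6.65 × 4.000 = 26.6 kip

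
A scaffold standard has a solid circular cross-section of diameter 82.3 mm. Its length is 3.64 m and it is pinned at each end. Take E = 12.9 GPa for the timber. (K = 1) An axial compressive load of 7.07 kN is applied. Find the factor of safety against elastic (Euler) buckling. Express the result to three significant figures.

n ≈ 3.06

I = πd⁴/64 = π×82.3⁴/64 = 2.252×10^6 mm⁴
I = 2.252×10^6 mm⁴ = 2.252×10^-6 m⁴
Effective length L_e = K·L = 1 × 3.64 = 3.640 m
P_cr = π²EI / L_e² = π² × 12.9×10⁹ × 2.252×10^-6 / 3.640² = 2.164×10^4 N
Factor of safety n = P_cr / P = 21.640 / 7.07 = 3.06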